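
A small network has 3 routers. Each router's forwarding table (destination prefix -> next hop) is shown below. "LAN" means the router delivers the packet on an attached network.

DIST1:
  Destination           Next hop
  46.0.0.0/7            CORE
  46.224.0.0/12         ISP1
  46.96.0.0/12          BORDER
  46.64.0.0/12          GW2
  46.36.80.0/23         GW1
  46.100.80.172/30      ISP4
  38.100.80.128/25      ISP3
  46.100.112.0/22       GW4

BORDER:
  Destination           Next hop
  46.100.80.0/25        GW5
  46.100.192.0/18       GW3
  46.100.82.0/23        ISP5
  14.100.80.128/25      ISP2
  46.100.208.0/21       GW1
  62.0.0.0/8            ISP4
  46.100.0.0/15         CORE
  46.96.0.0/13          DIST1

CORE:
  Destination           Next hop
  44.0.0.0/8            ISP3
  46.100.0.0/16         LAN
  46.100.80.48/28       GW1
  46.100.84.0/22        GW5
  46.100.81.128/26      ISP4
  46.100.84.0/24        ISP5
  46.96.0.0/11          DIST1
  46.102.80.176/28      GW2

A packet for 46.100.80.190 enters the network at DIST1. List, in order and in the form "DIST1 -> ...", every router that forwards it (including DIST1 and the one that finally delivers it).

At DIST1: longest match for 46.100.80.190 is 46.96.0.0/12 -> BORDER
At BORDER: longest match for 46.100.80.190 is 46.100.0.0/15 -> CORE
At CORE: longest match for 46.100.80.190 is 46.100.0.0/16 -> LAN

DIST1 -> BORDER -> CORE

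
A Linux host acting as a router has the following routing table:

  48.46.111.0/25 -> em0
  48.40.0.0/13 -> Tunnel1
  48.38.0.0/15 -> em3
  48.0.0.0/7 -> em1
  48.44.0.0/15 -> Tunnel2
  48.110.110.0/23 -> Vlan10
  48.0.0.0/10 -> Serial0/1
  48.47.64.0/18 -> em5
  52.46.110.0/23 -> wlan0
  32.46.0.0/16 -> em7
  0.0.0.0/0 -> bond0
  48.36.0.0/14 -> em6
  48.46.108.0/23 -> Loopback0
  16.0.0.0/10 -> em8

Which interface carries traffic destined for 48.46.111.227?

Tunnel1

Routes whose prefix contains 48.46.111.227:
  0.0.0.0/0 (default, matches everything) -> bond0
  48.0.0.0/7 (48.0.0.0 - 49.255.255.255) -> em1
  48.0.0.0/10 (48.0.0.0 - 48.63.255.255) -> Serial0/1
  48.40.0.0/13 (48.40.0.0 - 48.47.255.255) -> Tunnel1
More-specific entries that do NOT match:
  48.46.111.0/25 (48.46.111.0 - 48.46.111.127) does not contain 48.46.111.227
  48.110.110.0/23 (48.110.110.0 - 48.110.111.255) does not contain 48.46.111.227
  52.46.110.0/23 (52.46.110.0 - 52.46.111.255) does not contain 48.46.111.227
  48.46.108.0/23 (48.46.108.0 - 48.46.109.255) does not contain 48.46.111.227
  48.47.64.0/18 (48.47.64.0 - 48.47.127.255) does not contain 48.46.111.227
  32.46.0.0/16 (32.46.0.0 - 32.46.255.255) does not contain 48.46.111.227
  48.38.0.0/15 (48.38.0.0 - 48.39.255.255) does not contain 48.46.111.227
  48.44.0.0/15 (48.44.0.0 - 48.45.255.255) does not contain 48.46.111.227
  48.36.0.0/14 (48.36.0.0 - 48.39.255.255) does not contain 48.46.111.227
Longest matching prefix is /13 -> interface Tunnel1.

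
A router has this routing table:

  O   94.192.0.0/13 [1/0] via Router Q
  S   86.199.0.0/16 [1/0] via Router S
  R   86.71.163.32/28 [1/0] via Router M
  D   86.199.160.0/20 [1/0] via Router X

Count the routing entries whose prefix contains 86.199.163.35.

2

Prefixes containing 86.199.163.35:
  86.199.0.0/16 (86.199.0.0 - 86.199.255.255)
  86.199.160.0/20 (86.199.160.0 - 86.199.175.255)
Total matching entries: 2.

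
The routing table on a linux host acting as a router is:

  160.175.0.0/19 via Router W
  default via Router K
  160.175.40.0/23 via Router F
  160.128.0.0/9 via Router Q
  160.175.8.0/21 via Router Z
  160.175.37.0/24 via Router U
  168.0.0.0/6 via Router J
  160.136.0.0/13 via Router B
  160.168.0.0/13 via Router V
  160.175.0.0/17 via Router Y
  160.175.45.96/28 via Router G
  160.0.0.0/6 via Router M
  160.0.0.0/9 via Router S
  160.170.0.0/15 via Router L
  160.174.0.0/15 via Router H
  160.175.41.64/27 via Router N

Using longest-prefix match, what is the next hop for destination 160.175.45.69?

Router Y

Routes whose prefix contains 160.175.45.69:
  0.0.0.0/0 (default, matches everything) -> Router K
  160.0.0.0/6 (160.0.0.0 - 163.255.255.255) -> Router M
  160.128.0.0/9 (160.128.0.0 - 160.255.255.255) -> Router Q
  160.168.0.0/13 (160.168.0.0 - 160.175.255.255) -> Router V
  160.174.0.0/15 (160.174.0.0 - 160.175.255.255) -> Router H
  160.175.0.0/17 (160.175.0.0 - 160.175.127.255) -> Router Y
More-specific entries that do NOT match:
  160.175.45.96/28 (160.175.45.96 - 160.175.45.111) does not contain 160.175.45.69
  160.175.41.64/27 (160.175.41.64 - 160.175.41.95) does not contain 160.175.45.69
  160.175.37.0/24 (160.175.37.0 - 160.175.37.255) does not contain 160.175.45.69
  160.175.40.0/23 (160.175.40.0 - 160.175.41.255) does not contain 160.175.45.69
  160.175.8.0/21 (160.175.8.0 - 160.175.15.255) does not contain 160.175.45.69
  160.175.0.0/19 (160.175.0.0 - 160.175.31.255) does not contain 160.175.45.69
Longest matching prefix is /17 -> next hop Router Y.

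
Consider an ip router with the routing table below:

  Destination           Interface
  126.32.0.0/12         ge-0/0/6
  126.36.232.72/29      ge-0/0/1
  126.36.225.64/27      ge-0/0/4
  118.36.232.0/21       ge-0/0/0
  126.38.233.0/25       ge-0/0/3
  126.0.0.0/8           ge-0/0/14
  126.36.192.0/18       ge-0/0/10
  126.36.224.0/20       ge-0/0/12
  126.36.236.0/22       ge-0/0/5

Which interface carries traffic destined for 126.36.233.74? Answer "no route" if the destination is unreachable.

Routes whose prefix contains 126.36.233.74:
  126.0.0.0/8 (126.0.0.0 - 126.255.255.255) -> ge-0/0/14
  126.32.0.0/12 (126.32.0.0 - 126.47.255.255) -> ge-0/0/6
  126.36.192.0/18 (126.36.192.0 - 126.36.255.255) -> ge-0/0/10
  126.36.224.0/20 (126.36.224.0 - 126.36.239.255) -> ge-0/0/12
More-specific entries that do NOT match:
  126.36.232.72/29 (126.36.232.72 - 126.36.232.79) does not contain 126.36.233.74
  126.36.225.64/27 (126.36.225.64 - 126.36.225.95) does not contain 126.36.233.74
  126.38.233.0/25 (126.38.233.0 - 126.38.233.127) does not contain 126.36.233.74
  126.36.236.0/22 (126.36.236.0 - 126.36.239.255) does not contain 126.36.233.74
  118.36.232.0/21 (118.36.232.0 - 118.36.239.255) does not contain 126.36.233.74
Longest matching prefix is /20 -> interface ge-0/0/12.

ge-0/0/12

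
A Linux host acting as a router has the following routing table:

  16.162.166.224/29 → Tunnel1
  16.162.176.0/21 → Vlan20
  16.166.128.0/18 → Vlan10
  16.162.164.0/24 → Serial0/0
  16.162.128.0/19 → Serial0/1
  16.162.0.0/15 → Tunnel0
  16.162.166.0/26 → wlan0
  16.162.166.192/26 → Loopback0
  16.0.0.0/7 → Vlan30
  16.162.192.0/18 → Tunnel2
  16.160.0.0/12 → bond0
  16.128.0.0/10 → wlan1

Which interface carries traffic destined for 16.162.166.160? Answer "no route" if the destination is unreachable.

Routes whose prefix contains 16.162.166.160:
  16.0.0.0/7 (16.0.0.0 - 17.255.255.255) -> Vlan30
  16.128.0.0/10 (16.128.0.0 - 16.191.255.255) -> wlan1
  16.160.0.0/12 (16.160.0.0 - 16.175.255.255) -> bond0
  16.162.0.0/15 (16.162.0.0 - 16.163.255.255) -> Tunnel0
More-specific entries that do NOT match:
  16.162.166.224/29 (16.162.166.224 - 16.162.166.231) does not contain 16.162.166.160
  16.162.166.0/26 (16.162.166.0 - 16.162.166.63) does not contain 16.162.166.160
  16.162.166.192/26 (16.162.166.192 - 16.162.166.255) does not contain 16.162.166.160
  16.162.164.0/24 (16.162.164.0 - 16.162.164.255) does not contain 16.162.166.160
  16.162.176.0/21 (16.162.176.0 - 16.162.183.255) does not contain 16.162.166.160
  16.162.128.0/19 (16.162.128.0 - 16.162.159.255) does not contain 16.162.166.160
  16.166.128.0/18 (16.166.128.0 - 16.166.191.255) does not contain 16.162.166.160
  16.162.192.0/18 (16.162.192.0 - 16.162.255.255) does not contain 16.162.166.160
Longest matching prefix is /15 -> interface Tunnel0.

Tunnel0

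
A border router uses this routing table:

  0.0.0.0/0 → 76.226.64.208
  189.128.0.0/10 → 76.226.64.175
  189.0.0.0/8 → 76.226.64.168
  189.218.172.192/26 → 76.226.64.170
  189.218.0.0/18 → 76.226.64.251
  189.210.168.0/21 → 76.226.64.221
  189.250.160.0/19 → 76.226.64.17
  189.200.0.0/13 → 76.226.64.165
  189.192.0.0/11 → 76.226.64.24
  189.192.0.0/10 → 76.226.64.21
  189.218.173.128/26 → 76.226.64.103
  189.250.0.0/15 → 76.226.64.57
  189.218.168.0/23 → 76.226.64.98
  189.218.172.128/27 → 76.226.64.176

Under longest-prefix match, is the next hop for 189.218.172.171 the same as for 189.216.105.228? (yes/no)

yes

189.218.172.171: longest match 189.192.0.0/11 -> 76.226.64.24
189.216.105.228: longest match 189.192.0.0/11 -> 76.226.64.24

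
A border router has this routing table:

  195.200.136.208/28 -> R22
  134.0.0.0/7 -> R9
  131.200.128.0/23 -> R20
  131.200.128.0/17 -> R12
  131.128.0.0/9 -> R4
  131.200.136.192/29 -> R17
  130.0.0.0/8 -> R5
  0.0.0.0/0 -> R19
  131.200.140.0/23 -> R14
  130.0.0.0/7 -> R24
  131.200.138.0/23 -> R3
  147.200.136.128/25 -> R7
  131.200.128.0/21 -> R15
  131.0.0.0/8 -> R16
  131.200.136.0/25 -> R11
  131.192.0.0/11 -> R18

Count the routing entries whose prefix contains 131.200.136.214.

Prefixes containing 131.200.136.214:
  0.0.0.0/0 (default, matches everything)
  130.0.0.0/7 (130.0.0.0 - 131.255.255.255)
  131.0.0.0/8 (131.0.0.0 - 131.255.255.255)
  131.128.0.0/9 (131.128.0.0 - 131.255.255.255)
  131.192.0.0/11 (131.192.0.0 - 131.223.255.255)
  131.200.128.0/17 (131.200.128.0 - 131.200.255.255)
Total matching entries: 6.

6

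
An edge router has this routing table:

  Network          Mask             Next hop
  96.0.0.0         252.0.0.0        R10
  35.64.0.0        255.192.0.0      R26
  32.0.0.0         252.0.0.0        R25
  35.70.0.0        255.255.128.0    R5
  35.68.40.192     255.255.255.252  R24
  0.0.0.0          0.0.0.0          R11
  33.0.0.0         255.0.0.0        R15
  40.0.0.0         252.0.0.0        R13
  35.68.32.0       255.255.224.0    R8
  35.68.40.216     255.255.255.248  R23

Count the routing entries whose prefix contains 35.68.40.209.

4

Prefixes containing 35.68.40.209:
  0.0.0.0/0 (default, matches everything)
  32.0.0.0/6 (32.0.0.0 - 35.255.255.255)
  35.64.0.0/10 (35.64.0.0 - 35.127.255.255)
  35.68.32.0/19 (35.68.32.0 - 35.68.63.255)
Total matching entries: 4.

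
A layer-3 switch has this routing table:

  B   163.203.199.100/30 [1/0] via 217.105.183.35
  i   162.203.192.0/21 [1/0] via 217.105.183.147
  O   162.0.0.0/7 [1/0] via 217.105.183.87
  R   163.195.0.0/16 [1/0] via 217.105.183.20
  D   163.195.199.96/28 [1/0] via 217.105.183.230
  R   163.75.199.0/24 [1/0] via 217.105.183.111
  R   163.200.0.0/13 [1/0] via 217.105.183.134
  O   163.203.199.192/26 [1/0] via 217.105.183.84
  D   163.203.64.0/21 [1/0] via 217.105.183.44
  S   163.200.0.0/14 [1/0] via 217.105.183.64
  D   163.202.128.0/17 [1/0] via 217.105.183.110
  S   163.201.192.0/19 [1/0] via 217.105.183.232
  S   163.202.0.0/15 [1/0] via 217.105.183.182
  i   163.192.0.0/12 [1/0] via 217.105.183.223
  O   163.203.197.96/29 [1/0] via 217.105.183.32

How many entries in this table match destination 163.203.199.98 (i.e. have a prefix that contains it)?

Prefixes containing 163.203.199.98:
  162.0.0.0/7 (162.0.0.0 - 163.255.255.255)
  163.192.0.0/12 (163.192.0.0 - 163.207.255.255)
  163.200.0.0/13 (163.200.0.0 - 163.207.255.255)
  163.200.0.0/14 (163.200.0.0 - 163.203.255.255)
  163.202.0.0/15 (163.202.0.0 - 163.203.255.255)
Total matching entries: 5.

5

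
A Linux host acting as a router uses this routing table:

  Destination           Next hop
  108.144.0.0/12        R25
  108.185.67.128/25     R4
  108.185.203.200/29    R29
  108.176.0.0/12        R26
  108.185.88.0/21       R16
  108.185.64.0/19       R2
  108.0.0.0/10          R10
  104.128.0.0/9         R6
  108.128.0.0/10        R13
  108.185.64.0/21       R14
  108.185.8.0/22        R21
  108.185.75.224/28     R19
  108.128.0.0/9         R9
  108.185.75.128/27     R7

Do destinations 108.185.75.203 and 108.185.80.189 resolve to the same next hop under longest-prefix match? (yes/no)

yes

108.185.75.203: longest match 108.185.64.0/19 -> R2
108.185.80.189: longest match 108.185.64.0/19 -> R2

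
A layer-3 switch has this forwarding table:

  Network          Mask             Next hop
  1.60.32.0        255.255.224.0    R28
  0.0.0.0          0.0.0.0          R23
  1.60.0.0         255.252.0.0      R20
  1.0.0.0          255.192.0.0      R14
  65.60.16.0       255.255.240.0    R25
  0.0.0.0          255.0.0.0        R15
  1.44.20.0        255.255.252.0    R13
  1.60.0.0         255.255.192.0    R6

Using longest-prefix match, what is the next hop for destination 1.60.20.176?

Routes whose prefix contains 1.60.20.176:
  0.0.0.0/0 (default, matches everything) -> R23
  1.0.0.0/10 (1.0.0.0 - 1.63.255.255) -> R14
  1.60.0.0/14 (1.60.0.0 - 1.63.255.255) -> R20
  1.60.0.0/18 (1.60.0.0 - 1.60.63.255) -> R6
More-specific entries that do NOT match:
  1.44.20.0/22 (1.44.20.0 - 1.44.23.255) does not contain 1.60.20.176
  65.60.16.0/20 (65.60.16.0 - 65.60.31.255) does not contain 1.60.20.176
  1.60.32.0/19 (1.60.32.0 - 1.60.63.255) does not contain 1.60.20.176
Longest matching prefix is /18 -> next hop R6.

R6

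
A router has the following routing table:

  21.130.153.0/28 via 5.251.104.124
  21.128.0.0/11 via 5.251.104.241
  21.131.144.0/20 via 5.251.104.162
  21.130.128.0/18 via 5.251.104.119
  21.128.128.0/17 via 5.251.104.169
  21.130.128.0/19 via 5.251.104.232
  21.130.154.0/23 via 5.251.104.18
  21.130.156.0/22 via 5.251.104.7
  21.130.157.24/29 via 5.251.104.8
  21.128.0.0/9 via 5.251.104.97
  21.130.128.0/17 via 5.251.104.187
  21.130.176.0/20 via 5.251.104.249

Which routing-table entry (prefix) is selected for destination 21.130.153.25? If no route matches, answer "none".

21.130.128.0/19

Entries matching 21.130.153.25:
  21.128.0.0/9 (21.128.0.0 - 21.255.255.255)
  21.128.0.0/11 (21.128.0.0 - 21.159.255.255)
  21.130.128.0/17 (21.130.128.0 - 21.130.255.255)
  21.130.128.0/18 (21.130.128.0 - 21.130.191.255)
  21.130.128.0/19 (21.130.128.0 - 21.130.159.255)
Most specific is 21.130.128.0/19.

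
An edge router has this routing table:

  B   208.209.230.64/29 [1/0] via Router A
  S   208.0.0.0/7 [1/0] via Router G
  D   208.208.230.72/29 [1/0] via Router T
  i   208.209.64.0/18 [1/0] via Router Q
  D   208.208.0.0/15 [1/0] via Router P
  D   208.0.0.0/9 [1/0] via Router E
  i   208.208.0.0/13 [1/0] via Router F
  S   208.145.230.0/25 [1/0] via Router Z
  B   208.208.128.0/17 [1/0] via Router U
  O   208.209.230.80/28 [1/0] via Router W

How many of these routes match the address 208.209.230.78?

Prefixes containing 208.209.230.78:
  208.0.0.0/7 (208.0.0.0 - 209.255.255.255)
  208.208.0.0/13 (208.208.0.0 - 208.215.255.255)
  208.208.0.0/15 (208.208.0.0 - 208.209.255.255)
Total matching entries: 3.

3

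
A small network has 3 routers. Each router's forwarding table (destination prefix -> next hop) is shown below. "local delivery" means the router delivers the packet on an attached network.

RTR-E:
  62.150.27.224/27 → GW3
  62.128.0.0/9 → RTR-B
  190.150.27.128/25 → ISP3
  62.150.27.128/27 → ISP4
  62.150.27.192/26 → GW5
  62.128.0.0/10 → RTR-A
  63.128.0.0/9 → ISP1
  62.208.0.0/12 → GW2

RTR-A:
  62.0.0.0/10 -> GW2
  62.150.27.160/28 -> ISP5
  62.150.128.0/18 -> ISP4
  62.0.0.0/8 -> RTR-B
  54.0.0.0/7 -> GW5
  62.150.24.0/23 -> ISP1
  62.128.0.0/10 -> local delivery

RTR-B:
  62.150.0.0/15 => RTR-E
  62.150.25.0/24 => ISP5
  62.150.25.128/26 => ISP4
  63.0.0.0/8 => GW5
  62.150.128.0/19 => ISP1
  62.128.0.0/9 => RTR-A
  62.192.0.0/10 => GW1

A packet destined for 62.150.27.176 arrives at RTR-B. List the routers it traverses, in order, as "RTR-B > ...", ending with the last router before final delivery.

At RTR-B: longest match for 62.150.27.176 is 62.150.0.0/15 -> RTR-E
At RTR-E: longest match for 62.150.27.176 is 62.128.0.0/10 -> RTR-A
At RTR-A: longest match for 62.150.27.176 is 62.128.0.0/10 -> local delivery

RTR-B > RTR-E > RTR-A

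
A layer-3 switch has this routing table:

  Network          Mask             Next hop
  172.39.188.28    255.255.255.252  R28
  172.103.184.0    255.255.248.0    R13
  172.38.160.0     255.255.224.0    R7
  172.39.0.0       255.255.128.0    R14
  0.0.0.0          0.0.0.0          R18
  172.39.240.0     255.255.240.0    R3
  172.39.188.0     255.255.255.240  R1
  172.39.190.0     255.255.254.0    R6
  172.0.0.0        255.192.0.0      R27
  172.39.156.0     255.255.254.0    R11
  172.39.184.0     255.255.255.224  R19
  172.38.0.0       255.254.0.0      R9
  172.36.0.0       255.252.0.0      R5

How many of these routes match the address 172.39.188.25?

Prefixes containing 172.39.188.25:
  0.0.0.0/0 (default, matches everything)
  172.0.0.0/10 (172.0.0.0 - 172.63.255.255)
  172.36.0.0/14 (172.36.0.0 - 172.39.255.255)
  172.38.0.0/15 (172.38.0.0 - 172.39.255.255)
Total matching entries: 4.

4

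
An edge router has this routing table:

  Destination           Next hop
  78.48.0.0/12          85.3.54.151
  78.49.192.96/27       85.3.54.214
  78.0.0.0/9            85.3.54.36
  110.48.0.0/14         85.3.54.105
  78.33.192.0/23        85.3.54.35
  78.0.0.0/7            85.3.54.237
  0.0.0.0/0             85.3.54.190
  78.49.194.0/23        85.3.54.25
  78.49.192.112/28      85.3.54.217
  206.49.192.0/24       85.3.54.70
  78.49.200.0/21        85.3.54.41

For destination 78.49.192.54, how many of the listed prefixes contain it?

4

Prefixes containing 78.49.192.54:
  0.0.0.0/0 (default, matches everything)
  78.0.0.0/7 (78.0.0.0 - 79.255.255.255)
  78.0.0.0/9 (78.0.0.0 - 78.127.255.255)
  78.48.0.0/12 (78.48.0.0 - 78.63.255.255)
Total matching entries: 4.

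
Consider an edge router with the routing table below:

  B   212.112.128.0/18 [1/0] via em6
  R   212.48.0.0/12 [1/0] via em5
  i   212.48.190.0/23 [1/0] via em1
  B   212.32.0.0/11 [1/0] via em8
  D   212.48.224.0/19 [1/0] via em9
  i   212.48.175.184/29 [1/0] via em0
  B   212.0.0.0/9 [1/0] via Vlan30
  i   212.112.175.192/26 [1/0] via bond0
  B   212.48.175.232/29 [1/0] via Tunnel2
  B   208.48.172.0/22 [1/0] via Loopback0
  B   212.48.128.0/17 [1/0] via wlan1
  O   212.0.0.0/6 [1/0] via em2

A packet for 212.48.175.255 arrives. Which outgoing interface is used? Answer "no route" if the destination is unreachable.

Routes whose prefix contains 212.48.175.255:
  212.0.0.0/6 (212.0.0.0 - 215.255.255.255) -> em2
  212.0.0.0/9 (212.0.0.0 - 212.127.255.255) -> Vlan30
  212.32.0.0/11 (212.32.0.0 - 212.63.255.255) -> em8
  212.48.0.0/12 (212.48.0.0 - 212.63.255.255) -> em5
  212.48.128.0/17 (212.48.128.0 - 212.48.255.255) -> wlan1
More-specific entries that do NOT match:
  212.48.175.184/29 (212.48.175.184 - 212.48.175.191) does not contain 212.48.175.255
  212.48.175.232/29 (212.48.175.232 - 212.48.175.239) does not contain 212.48.175.255
  212.112.175.192/26 (212.112.175.192 - 212.112.175.255) does not contain 212.48.175.255
  212.48.190.0/23 (212.48.190.0 - 212.48.191.255) does not contain 212.48.175.255
  208.48.172.0/22 (208.48.172.0 - 208.48.175.255) does not contain 212.48.175.255
  212.48.224.0/19 (212.48.224.0 - 212.48.255.255) does not contain 212.48.175.255
  212.112.128.0/18 (212.112.128.0 - 212.112.191.255) does not contain 212.48.175.255
Longest matching prefix is /17 -> interface wlan1.

wlan1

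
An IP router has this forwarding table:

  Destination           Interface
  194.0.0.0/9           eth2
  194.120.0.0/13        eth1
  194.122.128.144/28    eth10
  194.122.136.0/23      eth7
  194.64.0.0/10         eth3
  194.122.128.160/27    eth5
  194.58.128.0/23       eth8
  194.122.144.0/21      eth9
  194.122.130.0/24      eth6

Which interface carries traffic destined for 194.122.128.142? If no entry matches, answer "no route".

Routes whose prefix contains 194.122.128.142:
  194.0.0.0/9 (194.0.0.0 - 194.127.255.255) -> eth2
  194.64.0.0/10 (194.64.0.0 - 194.127.255.255) -> eth3
  194.120.0.0/13 (194.120.0.0 - 194.127.255.255) -> eth1
More-specific entries that do NOT match:
  194.122.128.144/28 (194.122.128.144 - 194.122.128.159) does not contain 194.122.128.142
  194.122.128.160/27 (194.122.128.160 - 194.122.128.191) does not contain 194.122.128.142
  194.122.130.0/24 (194.122.130.0 - 194.122.130.255) does not contain 194.122.128.142
  194.122.136.0/23 (194.122.136.0 - 194.122.137.255) does not contain 194.122.128.142
  194.58.128.0/23 (194.58.128.0 - 194.58.129.255) does not contain 194.122.128.142
  194.122.144.0/21 (194.122.144.0 - 194.122.151.255) does not contain 194.122.128.142
Longest matching prefix is /13 -> interface eth1.

eth1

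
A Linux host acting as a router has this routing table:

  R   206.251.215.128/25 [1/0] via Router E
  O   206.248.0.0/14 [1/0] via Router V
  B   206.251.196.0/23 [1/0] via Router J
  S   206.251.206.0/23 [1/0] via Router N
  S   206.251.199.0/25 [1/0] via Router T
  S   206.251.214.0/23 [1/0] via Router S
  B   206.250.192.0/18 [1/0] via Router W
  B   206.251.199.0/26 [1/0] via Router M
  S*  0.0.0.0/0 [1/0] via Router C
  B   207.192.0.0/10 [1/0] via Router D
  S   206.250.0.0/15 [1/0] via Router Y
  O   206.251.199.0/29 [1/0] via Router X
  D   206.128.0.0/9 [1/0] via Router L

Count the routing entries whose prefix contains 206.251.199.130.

Prefixes containing 206.251.199.130:
  0.0.0.0/0 (default, matches everything)
  206.128.0.0/9 (206.128.0.0 - 206.255.255.255)
  206.248.0.0/14 (206.248.0.0 - 206.251.255.255)
  206.250.0.0/15 (206.250.0.0 - 206.251.255.255)
Total matching entries: 4.

4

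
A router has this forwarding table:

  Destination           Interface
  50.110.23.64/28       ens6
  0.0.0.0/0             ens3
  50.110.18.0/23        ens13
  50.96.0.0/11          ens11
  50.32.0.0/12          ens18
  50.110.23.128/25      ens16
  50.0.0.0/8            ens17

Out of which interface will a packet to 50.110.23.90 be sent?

ens11

Routes whose prefix contains 50.110.23.90:
  0.0.0.0/0 (default, matches everything) -> ens3
  50.0.0.0/8 (50.0.0.0 - 50.255.255.255) -> ens17
  50.96.0.0/11 (50.96.0.0 - 50.127.255.255) -> ens11
More-specific entries that do NOT match:
  50.110.23.64/28 (50.110.23.64 - 50.110.23.79) does not contain 50.110.23.90
  50.110.23.128/25 (50.110.23.128 - 50.110.23.255) does not contain 50.110.23.90
  50.110.18.0/23 (50.110.18.0 - 50.110.19.255) does not contain 50.110.23.90
  50.32.0.0/12 (50.32.0.0 - 50.47.255.255) does not contain 50.110.23.90
Longest matching prefix is /11 -> interface ens11.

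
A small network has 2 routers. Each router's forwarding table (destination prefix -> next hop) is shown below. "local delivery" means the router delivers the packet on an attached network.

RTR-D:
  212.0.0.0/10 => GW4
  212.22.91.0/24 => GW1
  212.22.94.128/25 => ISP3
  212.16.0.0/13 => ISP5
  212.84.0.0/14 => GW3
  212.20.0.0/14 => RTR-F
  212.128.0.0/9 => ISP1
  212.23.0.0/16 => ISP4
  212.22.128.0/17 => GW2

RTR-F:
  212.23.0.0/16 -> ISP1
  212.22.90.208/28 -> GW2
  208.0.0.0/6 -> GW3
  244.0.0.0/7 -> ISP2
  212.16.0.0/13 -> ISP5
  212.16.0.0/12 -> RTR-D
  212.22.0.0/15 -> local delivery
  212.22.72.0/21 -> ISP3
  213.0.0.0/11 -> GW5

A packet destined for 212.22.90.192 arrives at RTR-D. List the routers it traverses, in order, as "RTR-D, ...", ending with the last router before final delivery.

RTR-D, RTR-F

At RTR-D: longest match for 212.22.90.192 is 212.20.0.0/14 -> RTR-F
At RTR-F: longest match for 212.22.90.192 is 212.22.0.0/15 -> local delivery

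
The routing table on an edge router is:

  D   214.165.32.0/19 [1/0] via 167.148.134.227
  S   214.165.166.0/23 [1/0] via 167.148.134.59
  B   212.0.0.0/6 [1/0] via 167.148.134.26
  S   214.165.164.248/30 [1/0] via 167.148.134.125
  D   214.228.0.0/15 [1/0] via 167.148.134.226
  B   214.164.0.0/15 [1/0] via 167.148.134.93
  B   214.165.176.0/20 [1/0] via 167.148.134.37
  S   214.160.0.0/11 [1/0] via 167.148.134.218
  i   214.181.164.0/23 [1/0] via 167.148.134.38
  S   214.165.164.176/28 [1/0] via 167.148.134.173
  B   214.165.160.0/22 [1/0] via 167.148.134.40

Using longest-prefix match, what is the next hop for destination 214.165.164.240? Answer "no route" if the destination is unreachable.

167.148.134.93

Routes whose prefix contains 214.165.164.240:
  212.0.0.0/6 (212.0.0.0 - 215.255.255.255) -> 167.148.134.26
  214.160.0.0/11 (214.160.0.0 - 214.191.255.255) -> 167.148.134.218
  214.164.0.0/15 (214.164.0.0 - 214.165.255.255) -> 167.148.134.93
More-specific entries that do NOT match:
  214.165.164.248/30 (214.165.164.248 - 214.165.164.251) does not contain 214.165.164.240
  214.165.164.176/28 (214.165.164.176 - 214.165.164.191) does not contain 214.165.164.240
  214.165.166.0/23 (214.165.166.0 - 214.165.167.255) does not contain 214.165.164.240
  214.181.164.0/23 (214.181.164.0 - 214.181.165.255) does not contain 214.165.164.240
  214.165.160.0/22 (214.165.160.0 - 214.165.163.255) does not contain 214.165.164.240
  214.165.176.0/20 (214.165.176.0 - 214.165.191.255) does not contain 214.165.164.240
  214.165.32.0/19 (214.165.32.0 - 214.165.63.255) does not contain 214.165.164.240
Longest matching prefix is /15 -> next hop 167.148.134.93.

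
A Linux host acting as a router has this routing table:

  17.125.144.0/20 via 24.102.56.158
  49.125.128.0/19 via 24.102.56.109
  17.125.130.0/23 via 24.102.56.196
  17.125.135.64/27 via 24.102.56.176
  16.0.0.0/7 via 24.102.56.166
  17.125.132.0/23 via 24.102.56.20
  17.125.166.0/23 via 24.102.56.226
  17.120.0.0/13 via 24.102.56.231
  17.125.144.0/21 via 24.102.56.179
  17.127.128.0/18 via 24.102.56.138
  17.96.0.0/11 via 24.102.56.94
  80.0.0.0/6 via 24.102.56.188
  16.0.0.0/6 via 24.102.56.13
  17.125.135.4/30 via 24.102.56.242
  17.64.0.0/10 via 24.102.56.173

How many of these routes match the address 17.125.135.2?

Prefixes containing 17.125.135.2:
  16.0.0.0/6 (16.0.0.0 - 19.255.255.255)
  16.0.0.0/7 (16.0.0.0 - 17.255.255.255)
  17.64.0.0/10 (17.64.0.0 - 17.127.255.255)
  17.96.0.0/11 (17.96.0.0 - 17.127.255.255)
  17.120.0.0/13 (17.120.0.0 - 17.127.255.255)
Total matching entries: 5.

5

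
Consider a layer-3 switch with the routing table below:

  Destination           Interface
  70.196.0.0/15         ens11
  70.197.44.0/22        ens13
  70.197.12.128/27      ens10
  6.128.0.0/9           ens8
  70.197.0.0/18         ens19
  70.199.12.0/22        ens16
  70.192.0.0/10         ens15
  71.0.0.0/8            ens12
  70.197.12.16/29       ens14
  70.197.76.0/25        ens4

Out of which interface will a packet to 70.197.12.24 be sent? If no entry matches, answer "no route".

ens19

Routes whose prefix contains 70.197.12.24:
  70.192.0.0/10 (70.192.0.0 - 70.255.255.255) -> ens15
  70.196.0.0/15 (70.196.0.0 - 70.197.255.255) -> ens11
  70.197.0.0/18 (70.197.0.0 - 70.197.63.255) -> ens19
More-specific entries that do NOT match:
  70.197.12.16/29 (70.197.12.16 - 70.197.12.23) does not contain 70.197.12.24
  70.197.12.128/27 (70.197.12.128 - 70.197.12.159) does not contain 70.197.12.24
  70.197.76.0/25 (70.197.76.0 - 70.197.76.127) does not contain 70.197.12.24
  70.197.44.0/22 (70.197.44.0 - 70.197.47.255) does not contain 70.197.12.24
  70.199.12.0/22 (70.199.12.0 - 70.199.15.255) does not contain 70.197.12.24
Longest matching prefix is /18 -> interface ens19.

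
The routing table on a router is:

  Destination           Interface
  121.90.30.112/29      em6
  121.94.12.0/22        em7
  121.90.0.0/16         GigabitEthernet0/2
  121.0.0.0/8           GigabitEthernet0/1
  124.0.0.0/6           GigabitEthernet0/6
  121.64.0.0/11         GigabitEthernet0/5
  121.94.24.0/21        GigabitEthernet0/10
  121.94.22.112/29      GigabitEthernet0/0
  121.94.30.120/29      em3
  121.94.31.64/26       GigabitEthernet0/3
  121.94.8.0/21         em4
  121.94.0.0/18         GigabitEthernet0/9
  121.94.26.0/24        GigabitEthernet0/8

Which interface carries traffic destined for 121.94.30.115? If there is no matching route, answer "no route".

GigabitEthernet0/10

Routes whose prefix contains 121.94.30.115:
  121.0.0.0/8 (121.0.0.0 - 121.255.255.255) -> GigabitEthernet0/1
  121.64.0.0/11 (121.64.0.0 - 121.95.255.255) -> GigabitEthernet0/5
  121.94.0.0/18 (121.94.0.0 - 121.94.63.255) -> GigabitEthernet0/9
  121.94.24.0/21 (121.94.24.0 - 121.94.31.255) -> GigabitEthernet0/10
More-specific entries that do NOT match:
  121.90.30.112/29 (121.90.30.112 - 121.90.30.119) does not contain 121.94.30.115
  121.94.22.112/29 (121.94.22.112 - 121.94.22.119) does not contain 121.94.30.115
  121.94.30.120/29 (121.94.30.120 - 121.94.30.127) does not contain 121.94.30.115
  121.94.31.64/26 (121.94.31.64 - 121.94.31.127) does not contain 121.94.30.115
  121.94.26.0/24 (121.94.26.0 - 121.94.26.255) does not contain 121.94.30.115
  121.94.12.0/22 (121.94.12.0 - 121.94.15.255) does not contain 121.94.30.115
Longest matching prefix is /21 -> interface GigabitEthernet0/10.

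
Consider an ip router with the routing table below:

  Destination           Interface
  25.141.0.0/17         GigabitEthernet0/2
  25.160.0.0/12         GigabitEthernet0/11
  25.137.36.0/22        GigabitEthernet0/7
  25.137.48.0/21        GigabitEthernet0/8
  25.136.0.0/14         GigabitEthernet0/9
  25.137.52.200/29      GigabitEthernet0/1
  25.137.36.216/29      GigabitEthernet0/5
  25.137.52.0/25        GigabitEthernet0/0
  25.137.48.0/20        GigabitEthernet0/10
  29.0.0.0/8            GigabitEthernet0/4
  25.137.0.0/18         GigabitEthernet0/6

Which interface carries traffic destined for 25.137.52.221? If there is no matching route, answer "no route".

GigabitEthernet0/8

Routes whose prefix contains 25.137.52.221:
  25.136.0.0/14 (25.136.0.0 - 25.139.255.255) -> GigabitEthernet0/9
  25.137.0.0/18 (25.137.0.0 - 25.137.63.255) -> GigabitEthernet0/6
  25.137.48.0/20 (25.137.48.0 - 25.137.63.255) -> GigabitEthernet0/10
  25.137.48.0/21 (25.137.48.0 - 25.137.55.255) -> GigabitEthernet0/8
More-specific entries that do NOT match:
  25.137.52.200/29 (25.137.52.200 - 25.137.52.207) does not contain 25.137.52.221
  25.137.36.216/29 (25.137.36.216 - 25.137.36.223) does not contain 25.137.52.221
  25.137.52.0/25 (25.137.52.0 - 25.137.52.127) does not contain 25.137.52.221
  25.137.36.0/22 (25.137.36.0 - 25.137.39.255) does not contain 25.137.52.221
Longest matching prefix is /21 -> interface GigabitEthernet0/8.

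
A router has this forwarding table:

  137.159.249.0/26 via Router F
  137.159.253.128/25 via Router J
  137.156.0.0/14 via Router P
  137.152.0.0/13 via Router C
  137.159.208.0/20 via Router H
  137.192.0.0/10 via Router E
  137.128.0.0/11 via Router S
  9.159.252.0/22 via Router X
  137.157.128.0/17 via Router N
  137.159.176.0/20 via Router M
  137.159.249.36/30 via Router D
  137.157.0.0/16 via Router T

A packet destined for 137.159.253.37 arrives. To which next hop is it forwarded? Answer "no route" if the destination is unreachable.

Router P

Routes whose prefix contains 137.159.253.37:
  137.128.0.0/11 (137.128.0.0 - 137.159.255.255) -> Router S
  137.152.0.0/13 (137.152.0.0 - 137.159.255.255) -> Router C
  137.156.0.0/14 (137.156.0.0 - 137.159.255.255) -> Router P
More-specific entries that do NOT match:
  137.159.249.36/30 (137.159.249.36 - 137.159.249.39) does not contain 137.159.253.37
  137.159.249.0/26 (137.159.249.0 - 137.159.249.63) does not contain 137.159.253.37
  137.159.253.128/25 (137.159.253.128 - 137.159.253.255) does not contain 137.159.253.37
  9.159.252.0/22 (9.159.252.0 - 9.159.255.255) does not contain 137.159.253.37
  137.159.208.0/20 (137.159.208.0 - 137.159.223.255) does not contain 137.159.253.37
  137.159.176.0/20 (137.159.176.0 - 137.159.191.255) does not contain 137.159.253.37
  137.157.128.0/17 (137.157.128.0 - 137.157.255.255) does not contain 137.159.253.37
  137.157.0.0/16 (137.157.0.0 - 137.157.255.255) does not contain 137.159.253.37
Longest matching prefix is /14 -> next hop Router P.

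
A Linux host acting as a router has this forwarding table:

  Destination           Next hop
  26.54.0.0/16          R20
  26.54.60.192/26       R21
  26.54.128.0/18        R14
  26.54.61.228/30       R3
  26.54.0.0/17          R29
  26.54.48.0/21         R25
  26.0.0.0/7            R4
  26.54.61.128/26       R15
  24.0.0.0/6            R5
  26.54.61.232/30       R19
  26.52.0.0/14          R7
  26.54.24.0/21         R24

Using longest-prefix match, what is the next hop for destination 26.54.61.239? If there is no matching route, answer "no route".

R29

Routes whose prefix contains 26.54.61.239:
  24.0.0.0/6 (24.0.0.0 - 27.255.255.255) -> R5
  26.0.0.0/7 (26.0.0.0 - 27.255.255.255) -> R4
  26.52.0.0/14 (26.52.0.0 - 26.55.255.255) -> R7
  26.54.0.0/16 (26.54.0.0 - 26.54.255.255) -> R20
  26.54.0.0/17 (26.54.0.0 - 26.54.127.255) -> R29
More-specific entries that do NOT match:
  26.54.61.228/30 (26.54.61.228 - 26.54.61.231) does not contain 26.54.61.239
  26.54.61.232/30 (26.54.61.232 - 26.54.61.235) does not contain 26.54.61.239
  26.54.60.192/26 (26.54.60.192 - 26.54.60.255) does not contain 26.54.61.239
  26.54.61.128/26 (26.54.61.128 - 26.54.61.191) does not contain 26.54.61.239
  26.54.48.0/21 (26.54.48.0 - 26.54.55.255) does not contain 26.54.61.239
  26.54.24.0/21 (26.54.24.0 - 26.54.31.255) does not contain 26.54.61.239
  26.54.128.0/18 (26.54.128.0 - 26.54.191.255) does not contain 26.54.61.239
Longest matching prefix is /17 -> next hop R29.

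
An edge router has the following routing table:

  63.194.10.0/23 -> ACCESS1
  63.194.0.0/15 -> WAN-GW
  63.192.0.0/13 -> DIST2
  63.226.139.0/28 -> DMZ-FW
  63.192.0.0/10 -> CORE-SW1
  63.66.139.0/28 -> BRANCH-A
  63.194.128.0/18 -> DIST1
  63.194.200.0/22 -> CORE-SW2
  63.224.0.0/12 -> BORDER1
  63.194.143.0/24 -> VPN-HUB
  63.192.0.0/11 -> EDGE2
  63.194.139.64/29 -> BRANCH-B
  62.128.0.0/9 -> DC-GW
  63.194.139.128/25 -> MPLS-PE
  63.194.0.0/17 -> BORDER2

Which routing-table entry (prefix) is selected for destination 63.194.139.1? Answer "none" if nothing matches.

63.194.128.0/18

Entries matching 63.194.139.1:
  63.192.0.0/10 (63.192.0.0 - 63.255.255.255)
  63.192.0.0/11 (63.192.0.0 - 63.223.255.255)
  63.192.0.0/13 (63.192.0.0 - 63.199.255.255)
  63.194.0.0/15 (63.194.0.0 - 63.195.255.255)
  63.194.128.0/18 (63.194.128.0 - 63.194.191.255)
Most specific is 63.194.128.0/18.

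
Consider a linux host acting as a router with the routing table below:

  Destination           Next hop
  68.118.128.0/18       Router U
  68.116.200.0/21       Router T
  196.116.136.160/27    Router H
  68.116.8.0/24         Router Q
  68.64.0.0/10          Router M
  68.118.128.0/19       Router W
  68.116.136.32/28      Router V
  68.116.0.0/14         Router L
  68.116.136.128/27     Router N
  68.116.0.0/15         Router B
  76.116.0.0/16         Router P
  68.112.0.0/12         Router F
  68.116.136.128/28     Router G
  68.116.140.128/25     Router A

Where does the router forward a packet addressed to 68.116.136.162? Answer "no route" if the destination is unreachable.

Router B

Routes whose prefix contains 68.116.136.162:
  68.64.0.0/10 (68.64.0.0 - 68.127.255.255) -> Router M
  68.112.0.0/12 (68.112.0.0 - 68.127.255.255) -> Router F
  68.116.0.0/14 (68.116.0.0 - 68.119.255.255) -> Router L
  68.116.0.0/15 (68.116.0.0 - 68.117.255.255) -> Router B
More-specific entries that do NOT match:
  68.116.136.32/28 (68.116.136.32 - 68.116.136.47) does not contain 68.116.136.162
  68.116.136.128/28 (68.116.136.128 - 68.116.136.143) does not contain 68.116.136.162
  196.116.136.160/27 (196.116.136.160 - 196.116.136.191) does not contain 68.116.136.162
  68.116.136.128/27 (68.116.136.128 - 68.116.136.159) does not contain 68.116.136.162
  68.116.140.128/25 (68.116.140.128 - 68.116.140.255) does not contain 68.116.136.162
  68.116.8.0/24 (68.116.8.0 - 68.116.8.255) does not contain 68.116.136.162
  68.116.200.0/21 (68.116.200.0 - 68.116.207.255) does not contain 68.116.136.162
  68.118.128.0/19 (68.118.128.0 - 68.118.159.255) does not contain 68.116.136.162
  68.118.128.0/18 (68.118.128.0 - 68.118.191.255) does not contain 68.116.136.162
  76.116.0.0/16 (76.116.0.0 - 76.116.255.255) does not contain 68.116.136.162
Longest matching prefix is /15 -> next hop Router B.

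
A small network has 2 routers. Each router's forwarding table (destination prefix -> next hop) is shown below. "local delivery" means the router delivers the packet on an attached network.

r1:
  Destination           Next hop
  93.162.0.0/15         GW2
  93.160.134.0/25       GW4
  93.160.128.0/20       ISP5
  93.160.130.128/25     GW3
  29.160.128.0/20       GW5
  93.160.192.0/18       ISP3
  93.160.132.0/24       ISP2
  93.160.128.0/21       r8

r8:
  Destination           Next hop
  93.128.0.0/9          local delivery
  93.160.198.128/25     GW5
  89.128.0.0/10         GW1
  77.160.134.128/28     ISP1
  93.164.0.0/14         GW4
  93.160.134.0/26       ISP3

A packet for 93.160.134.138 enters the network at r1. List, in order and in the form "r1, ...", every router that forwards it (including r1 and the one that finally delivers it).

At r1: longest match for 93.160.134.138 is 93.160.128.0/21 -> r8
At r8: longest match for 93.160.134.138 is 93.128.0.0/9 -> local delivery

r1, r8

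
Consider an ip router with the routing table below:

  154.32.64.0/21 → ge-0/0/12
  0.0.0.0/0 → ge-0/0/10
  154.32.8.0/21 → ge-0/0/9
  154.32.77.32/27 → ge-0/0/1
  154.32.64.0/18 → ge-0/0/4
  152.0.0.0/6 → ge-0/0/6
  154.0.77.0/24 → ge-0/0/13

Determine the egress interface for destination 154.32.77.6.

ge-0/0/4

Routes whose prefix contains 154.32.77.6:
  0.0.0.0/0 (default, matches everything) -> ge-0/0/10
  152.0.0.0/6 (152.0.0.0 - 155.255.255.255) -> ge-0/0/6
  154.32.64.0/18 (154.32.64.0 - 154.32.127.255) -> ge-0/0/4
More-specific entries that do NOT match:
  154.32.77.32/27 (154.32.77.32 - 154.32.77.63) does not contain 154.32.77.6
  154.0.77.0/24 (154.0.77.0 - 154.0.77.255) does not contain 154.32.77.6
  154.32.64.0/21 (154.32.64.0 - 154.32.71.255) does not contain 154.32.77.6
  154.32.8.0/21 (154.32.8.0 - 154.32.15.255) does not contain 154.32.77.6
Longest matching prefix is /18 -> interface ge-0/0/4.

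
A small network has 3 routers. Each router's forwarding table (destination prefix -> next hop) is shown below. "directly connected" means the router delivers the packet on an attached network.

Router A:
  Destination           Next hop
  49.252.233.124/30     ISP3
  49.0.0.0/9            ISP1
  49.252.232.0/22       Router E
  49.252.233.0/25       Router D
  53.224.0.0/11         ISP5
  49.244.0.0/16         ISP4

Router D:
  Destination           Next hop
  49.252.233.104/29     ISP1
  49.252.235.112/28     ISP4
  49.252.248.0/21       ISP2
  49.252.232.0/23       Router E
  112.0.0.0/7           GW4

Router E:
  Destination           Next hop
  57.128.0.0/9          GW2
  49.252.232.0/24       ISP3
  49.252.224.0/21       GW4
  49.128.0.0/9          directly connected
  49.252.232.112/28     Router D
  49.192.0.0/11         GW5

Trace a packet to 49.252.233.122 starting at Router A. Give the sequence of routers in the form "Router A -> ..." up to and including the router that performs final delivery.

At Router A: longest match for 49.252.233.122 is 49.252.233.0/25 -> Router D
At Router D: longest match for 49.252.233.122 is 49.252.232.0/23 -> Router E
At Router E: longest match for 49.252.233.122 is 49.128.0.0/9 -> directly connected

Router A -> Router D -> Router E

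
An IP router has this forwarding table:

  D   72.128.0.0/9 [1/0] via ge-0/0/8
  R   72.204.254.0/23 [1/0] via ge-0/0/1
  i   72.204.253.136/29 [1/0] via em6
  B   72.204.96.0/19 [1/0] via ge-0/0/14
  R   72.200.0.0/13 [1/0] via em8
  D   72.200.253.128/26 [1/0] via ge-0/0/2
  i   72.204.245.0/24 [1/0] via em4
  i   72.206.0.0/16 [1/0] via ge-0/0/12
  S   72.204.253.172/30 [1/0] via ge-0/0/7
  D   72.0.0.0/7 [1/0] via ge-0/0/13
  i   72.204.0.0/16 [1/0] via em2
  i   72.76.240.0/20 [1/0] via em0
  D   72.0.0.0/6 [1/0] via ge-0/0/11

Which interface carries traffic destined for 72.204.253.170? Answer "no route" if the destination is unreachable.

Routes whose prefix contains 72.204.253.170:
  72.0.0.0/6 (72.0.0.0 - 75.255.255.255) -> ge-0/0/11
  72.0.0.0/7 (72.0.0.0 - 73.255.255.255) -> ge-0/0/13
  72.128.0.0/9 (72.128.0.0 - 72.255.255.255) -> ge-0/0/8
  72.200.0.0/13 (72.200.0.0 - 72.207.255.255) -> em8
  72.204.0.0/16 (72.204.0.0 - 72.204.255.255) -> em2
More-specific entries that do NOT match:
  72.204.253.172/30 (72.204.253.172 - 72.204.253.175) does not contain 72.204.253.170
  72.204.253.136/29 (72.204.253.136 - 72.204.253.143) does not contain 72.204.253.170
  72.200.253.128/26 (72.200.253.128 - 72.200.253.191) does not contain 72.204.253.170
  72.204.245.0/24 (72.204.245.0 - 72.204.245.255) does not contain 72.204.253.170
  72.204.254.0/23 (72.204.254.0 - 72.204.255.255) does not contain 72.204.253.170
  72.76.240.0/20 (72.76.240.0 - 72.76.255.255) does not contain 72.204.253.170
  72.204.96.0/19 (72.204.96.0 - 72.204.127.255) does not contain 72.204.253.170
Longest matching prefix is /16 -> interface em2.

em2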